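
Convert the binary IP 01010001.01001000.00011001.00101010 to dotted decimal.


01010001 = 81
01001000 = 72
00011001 = 25
00101010 = 42
IP: 81.72.25.42


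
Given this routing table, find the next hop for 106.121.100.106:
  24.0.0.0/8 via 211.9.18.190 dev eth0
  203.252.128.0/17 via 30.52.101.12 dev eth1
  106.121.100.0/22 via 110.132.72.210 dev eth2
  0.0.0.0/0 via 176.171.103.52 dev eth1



Longest prefix match for 106.121.100.106:
  /8 24.0.0.0: no
  /17 203.252.128.0: no
  /22 106.121.100.0: MATCH
  /0 0.0.0.0: MATCH
Selected: next-hop 110.132.72.210 via eth2 (matched /22)


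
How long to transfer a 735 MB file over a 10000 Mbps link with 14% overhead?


Effective throughput = 10000 * (1 - 14/100) = 8600 Mbps
File size in Mb = 735 * 8 = 5880 Mb
Time = 5880 / 8600
Time = 0.6837 seconds


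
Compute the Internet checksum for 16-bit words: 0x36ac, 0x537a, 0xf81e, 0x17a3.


Sum all words (with carry folding):
+ 0x36ac = 0x36ac
+ 0x537a = 0x8a26
+ 0xf81e = 0x8245
+ 0x17a3 = 0x99e8
One's complement: ~0x99e8
Checksum = 0x6617


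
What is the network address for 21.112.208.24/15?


IP:   00010101.01110000.11010000.00011000
Mask: 11111111.11111110.00000000.00000000
AND operation:
Net:  00010101.01110000.00000000.00000000
Network: 21.112.0.0/15


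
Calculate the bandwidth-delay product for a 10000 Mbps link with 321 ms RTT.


BDP = bandwidth * RTT
= 10000 Mbps * 321 ms
= 10000 * 1e6 * 321 / 1000 bits
= 3210000000 bits
= 401250000 bytes
= 391845.7031 KB
BDP = 3210000000 bits (401250000 bytes)


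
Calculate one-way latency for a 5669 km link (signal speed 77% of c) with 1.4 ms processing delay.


Speed = 0.77 * 3e5 km/s = 231000 km/s
Propagation delay = 5669 / 231000 = 0.0245 s = 24.5411 ms
Processing delay = 1.4 ms
Total one-way latency = 25.9411 ms


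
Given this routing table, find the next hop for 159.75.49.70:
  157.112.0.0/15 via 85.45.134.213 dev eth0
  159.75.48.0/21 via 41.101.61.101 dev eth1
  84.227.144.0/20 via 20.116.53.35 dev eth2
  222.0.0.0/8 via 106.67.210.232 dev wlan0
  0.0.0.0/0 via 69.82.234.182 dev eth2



Longest prefix match for 159.75.49.70:
  /15 157.112.0.0: no
  /21 159.75.48.0: MATCH
  /20 84.227.144.0: no
  /8 222.0.0.0: no
  /0 0.0.0.0: MATCH
Selected: next-hop 41.101.61.101 via eth1 (matched /21)


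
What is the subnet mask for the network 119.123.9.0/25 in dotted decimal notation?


/25 means 25 network bits, 7 host bits
Binary: 11111111111111111111111110000000
Mask: 255.255.255.128


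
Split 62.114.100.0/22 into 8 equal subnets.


New prefix = 22 + 3 = 25
Each subnet has 128 addresses
  62.114.100.0/25
  62.114.100.128/25
  62.114.101.0/25
  62.114.101.128/25
  62.114.102.0/25
  62.114.102.128/25
  62.114.103.0/25
  62.114.103.128/25
Subnets: 62.114.100.0/25, 62.114.100.128/25, 62.114.101.0/25, 62.114.101.128/25, 62.114.102.0/25, 62.114.102.128/25, 62.114.103.0/25, 62.114.103.128/25


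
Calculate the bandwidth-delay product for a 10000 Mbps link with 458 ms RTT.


BDP = bandwidth * RTT
= 10000 Mbps * 458 ms
= 10000 * 1e6 * 458 / 1000 bits
= 4580000000 bits
= 572500000 bytes
= 559082.0312 KB
BDP = 4580000000 bits (572500000 bytes)


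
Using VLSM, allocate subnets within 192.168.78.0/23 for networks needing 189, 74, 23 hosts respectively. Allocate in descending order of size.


189 hosts -> /24 (254 usable): 192.168.78.0/24
74 hosts -> /25 (126 usable): 192.168.79.0/25
23 hosts -> /27 (30 usable): 192.168.79.128/27
Allocation: 192.168.78.0/24 (189 hosts, 254 usable); 192.168.79.0/25 (74 hosts, 126 usable); 192.168.79.128/27 (23 hosts, 30 usable)


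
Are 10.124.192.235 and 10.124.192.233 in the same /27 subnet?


Mask: 255.255.255.224
10.124.192.235 AND mask = 10.124.192.224
10.124.192.233 AND mask = 10.124.192.224
Yes, same subnet (10.124.192.224)


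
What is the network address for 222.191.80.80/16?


IP:   11011110.10111111.01010000.01010000
Mask: 11111111.11111111.00000000.00000000
AND operation:
Net:  11011110.10111111.00000000.00000000
Network: 222.191.0.0/16


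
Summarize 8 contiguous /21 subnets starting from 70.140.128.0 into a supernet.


Original prefix: /21
Number of subnets: 8 = 2^3
New prefix = 21 - 3 = 18
Supernet: 70.140.128.0/18


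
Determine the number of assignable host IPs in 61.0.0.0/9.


Host bits = 32 - 9 = 23
Total addresses = 2^23 = 8388608
Usable = total - 2 (network and broadcast)
Usable hosts: 8388606


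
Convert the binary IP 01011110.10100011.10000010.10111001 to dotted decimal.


01011110 = 94
10100011 = 163
10000010 = 130
10111001 = 185
IP: 94.163.130.185


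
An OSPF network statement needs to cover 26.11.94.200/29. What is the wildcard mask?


Subnet mask: 255.255.255.248
Wildcard = 255.255.255.255 - subnet mask
255 - 255 = 0
255 - 255 = 0
255 - 255 = 0
255 - 248 = 7
Wildcard: 0.0.0.7


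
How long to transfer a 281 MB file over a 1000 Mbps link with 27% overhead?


Effective throughput = 1000 * (1 - 27/100) = 730 Mbps
File size in Mb = 281 * 8 = 2248 Mb
Time = 2248 / 730
Time = 3.0795 seconds


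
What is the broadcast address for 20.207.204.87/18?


Network: 20.207.192.0/18
Host bits = 14
Set all host bits to 1:
Broadcast: 20.207.255.255


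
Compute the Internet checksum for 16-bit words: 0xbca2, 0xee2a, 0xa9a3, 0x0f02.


Sum all words (with carry folding):
+ 0xbca2 = 0xbca2
+ 0xee2a = 0xaacd
+ 0xa9a3 = 0x5471
+ 0x0f02 = 0x6373
One's complement: ~0x6373
Checksum = 0x9c8c


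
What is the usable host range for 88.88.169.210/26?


Network: 88.88.169.192
Broadcast: 88.88.169.255
First usable = network + 1
Last usable = broadcast - 1
Range: 88.88.169.193 to 88.88.169.254


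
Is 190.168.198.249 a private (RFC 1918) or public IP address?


RFC 1918 private ranges:
  10.0.0.0/8 (10.0.0.0 - 10.255.255.255)
  172.16.0.0/12 (172.16.0.0 - 172.31.255.255)
  192.168.0.0/16 (192.168.0.0 - 192.168.255.255)
Public (not in any RFC 1918 range)


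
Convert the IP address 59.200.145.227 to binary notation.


59 = 00111011
200 = 11001000
145 = 10010001
227 = 11100011
Binary: 00111011.11001000.10010001.11100011


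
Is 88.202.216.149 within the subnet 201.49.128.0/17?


Subnet network: 201.49.128.0
Test IP AND mask: 88.202.128.0
No, 88.202.216.149 is not in 201.49.128.0/17


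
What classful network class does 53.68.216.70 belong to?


First octet: 53
Binary: 00110101
0xxxxxxx -> Class A (1-126)
Class A, default mask 255.0.0.0 (/8)


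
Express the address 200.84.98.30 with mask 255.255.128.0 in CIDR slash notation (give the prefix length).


Binary: 11111111.11111111.10000000.00000000
Count leading 1s
Prefix: /17


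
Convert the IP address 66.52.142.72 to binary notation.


66 = 01000010
52 = 00110100
142 = 10001110
72 = 01001000
Binary: 01000010.00110100.10001110.01001000


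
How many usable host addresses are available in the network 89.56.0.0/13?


Host bits = 32 - 13 = 19
Total addresses = 2^19 = 524288
Usable = total - 2 (network and broadcast)
Usable hosts: 524286


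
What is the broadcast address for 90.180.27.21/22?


Network: 90.180.24.0/22
Host bits = 10
Set all host bits to 1:
Broadcast: 90.180.27.255


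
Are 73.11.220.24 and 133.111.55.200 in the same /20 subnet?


Mask: 255.255.240.0
73.11.220.24 AND mask = 73.11.208.0
133.111.55.200 AND mask = 133.111.48.0
No, different subnets (73.11.208.0 vs 133.111.48.0)


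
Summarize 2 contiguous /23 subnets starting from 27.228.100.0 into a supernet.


Original prefix: /23
Number of subnets: 2 = 2^1
New prefix = 23 - 1 = 22
Supernet: 27.228.100.0/22


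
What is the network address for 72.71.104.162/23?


IP:   01001000.01000111.01101000.10100010
Mask: 11111111.11111111.11111110.00000000
AND operation:
Net:  01001000.01000111.01101000.00000000
Network: 72.71.104.0/23


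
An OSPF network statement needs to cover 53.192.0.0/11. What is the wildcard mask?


Subnet mask: 255.224.0.0
Wildcard = 255.255.255.255 - subnet mask
255 - 255 = 0
255 - 224 = 31
255 - 0 = 255
255 - 0 = 255
Wildcard: 0.31.255.255


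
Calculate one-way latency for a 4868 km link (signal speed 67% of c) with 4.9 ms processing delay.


Speed = 0.67 * 3e5 km/s = 201000 km/s
Propagation delay = 4868 / 201000 = 0.0242 s = 24.2189 ms
Processing delay = 4.9 ms
Total one-way latency = 29.1189 ms


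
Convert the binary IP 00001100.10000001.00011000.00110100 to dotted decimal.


00001100 = 12
10000001 = 129
00011000 = 24
00110100 = 52
IP: 12.129.24.52


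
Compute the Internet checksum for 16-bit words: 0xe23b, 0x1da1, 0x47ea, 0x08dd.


Sum all words (with carry folding):
+ 0xe23b = 0xe23b
+ 0x1da1 = 0xffdc
+ 0x47ea = 0x47c7
+ 0x08dd = 0x50a4
One's complement: ~0x50a4
Checksum = 0xaf5b


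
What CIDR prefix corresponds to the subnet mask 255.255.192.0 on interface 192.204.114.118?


Binary: 11111111.11111111.11000000.00000000
Count leading 1s
Prefix: /18


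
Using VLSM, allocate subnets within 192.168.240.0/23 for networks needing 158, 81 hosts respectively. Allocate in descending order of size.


158 hosts -> /24 (254 usable): 192.168.240.0/24
81 hosts -> /25 (126 usable): 192.168.241.0/25
Allocation: 192.168.240.0/24 (158 hosts, 254 usable); 192.168.241.0/25 (81 hosts, 126 usable)


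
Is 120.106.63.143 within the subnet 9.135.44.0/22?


Subnet network: 9.135.44.0
Test IP AND mask: 120.106.60.0
No, 120.106.63.143 is not in 9.135.44.0/22


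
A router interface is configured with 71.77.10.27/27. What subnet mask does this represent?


/27 means 27 network bits, 5 host bits
Binary: 11111111111111111111111111100000
Mask: 255.255.255.224


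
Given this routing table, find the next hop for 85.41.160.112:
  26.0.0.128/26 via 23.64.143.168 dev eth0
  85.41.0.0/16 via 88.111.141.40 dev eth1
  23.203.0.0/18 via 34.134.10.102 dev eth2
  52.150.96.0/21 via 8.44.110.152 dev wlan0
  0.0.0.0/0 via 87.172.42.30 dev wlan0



Longest prefix match for 85.41.160.112:
  /26 26.0.0.128: no
  /16 85.41.0.0: MATCH
  /18 23.203.0.0: no
  /21 52.150.96.0: no
  /0 0.0.0.0: MATCH
Selected: next-hop 88.111.141.40 via eth1 (matched /16)


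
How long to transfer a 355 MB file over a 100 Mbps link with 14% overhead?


Effective throughput = 100 * (1 - 14/100) = 86 Mbps
File size in Mb = 355 * 8 = 2840 Mb
Time = 2840 / 86
Time = 33.0233 seconds


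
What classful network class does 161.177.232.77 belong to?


First octet: 161
Binary: 10100001
10xxxxxx -> Class B (128-191)
Class B, default mask 255.255.0.0 (/16)


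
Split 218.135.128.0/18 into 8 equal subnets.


New prefix = 18 + 3 = 21
Each subnet has 2048 addresses
  218.135.128.0/21
  218.135.136.0/21
  218.135.144.0/21
  218.135.152.0/21
  218.135.160.0/21
  218.135.168.0/21
  218.135.176.0/21
  218.135.184.0/21
Subnets: 218.135.128.0/21, 218.135.136.0/21, 218.135.144.0/21, 218.135.152.0/21, 218.135.160.0/21, 218.135.168.0/21, 218.135.176.0/21, 218.135.184.0/21


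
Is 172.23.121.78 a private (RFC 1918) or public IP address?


RFC 1918 private ranges:
  10.0.0.0/8 (10.0.0.0 - 10.255.255.255)
  172.16.0.0/12 (172.16.0.0 - 172.31.255.255)
  192.168.0.0/16 (192.168.0.0 - 192.168.255.255)
Private (in 172.16.0.0/12)


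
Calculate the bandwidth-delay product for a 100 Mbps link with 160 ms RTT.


BDP = bandwidth * RTT
= 100 Mbps * 160 ms
= 100 * 1e6 * 160 / 1000 bits
= 16000000 bits
= 2000000 bytes
= 1953.125 KB
BDP = 16000000 bits (2000000 bytes)


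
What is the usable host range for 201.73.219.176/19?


Network: 201.73.192.0
Broadcast: 201.73.223.255
First usable = network + 1
Last usable = broadcast - 1
Range: 201.73.192.1 to 201.73.223.254


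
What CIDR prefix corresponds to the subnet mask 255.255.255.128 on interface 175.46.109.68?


Binary: 11111111.11111111.11111111.10000000
Count leading 1s
Prefix: /25


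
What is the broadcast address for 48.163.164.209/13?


Network: 48.160.0.0/13
Host bits = 19
Set all host bits to 1:
Broadcast: 48.167.255.255


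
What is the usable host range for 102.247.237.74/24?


Network: 102.247.237.0
Broadcast: 102.247.237.255
First usable = network + 1
Last usable = broadcast - 1
Range: 102.247.237.1 to 102.247.237.254


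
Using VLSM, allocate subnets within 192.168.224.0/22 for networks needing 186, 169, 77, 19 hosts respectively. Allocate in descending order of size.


186 hosts -> /24 (254 usable): 192.168.224.0/24
169 hosts -> /24 (254 usable): 192.168.225.0/24
77 hosts -> /25 (126 usable): 192.168.226.0/25
19 hosts -> /27 (30 usable): 192.168.226.128/27
Allocation: 192.168.224.0/24 (186 hosts, 254 usable); 192.168.225.0/24 (169 hosts, 254 usable); 192.168.226.0/25 (77 hosts, 126 usable); 192.168.226.128/27 (19 hosts, 30 usable)


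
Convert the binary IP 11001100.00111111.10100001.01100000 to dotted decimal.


11001100 = 204
00111111 = 63
10100001 = 161
01100000 = 96
IP: 204.63.161.96


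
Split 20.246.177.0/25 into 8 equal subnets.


New prefix = 25 + 3 = 28
Each subnet has 16 addresses
  20.246.177.0/28
  20.246.177.16/28
  20.246.177.32/28
  20.246.177.48/28
  20.246.177.64/28
  20.246.177.80/28
  20.246.177.96/28
  20.246.177.112/28
Subnets: 20.246.177.0/28, 20.246.177.16/28, 20.246.177.32/28, 20.246.177.48/28, 20.246.177.64/28, 20.246.177.80/28, 20.246.177.96/28, 20.246.177.112/28


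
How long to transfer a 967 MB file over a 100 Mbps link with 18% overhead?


Effective throughput = 100 * (1 - 18/100) = 82 Mbps
File size in Mb = 967 * 8 = 7736 Mb
Time = 7736 / 82
Time = 94.3415 seconds


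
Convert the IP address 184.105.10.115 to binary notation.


184 = 10111000
105 = 01101001
10 = 00001010
115 = 01110011
Binary: 10111000.01101001.00001010.01110011


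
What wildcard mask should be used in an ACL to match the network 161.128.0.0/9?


Subnet mask: 255.128.0.0
Wildcard = 255.255.255.255 - subnet mask
255 - 255 = 0
255 - 128 = 127
255 - 0 = 255
255 - 0 = 255
Wildcard: 0.127.255.255


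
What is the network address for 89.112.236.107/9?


IP:   01011001.01110000.11101100.01101011
Mask: 11111111.10000000.00000000.00000000
AND operation:
Net:  01011001.00000000.00000000.00000000
Network: 89.0.0.0/9


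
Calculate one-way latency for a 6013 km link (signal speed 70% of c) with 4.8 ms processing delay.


Speed = 0.7 * 3e5 km/s = 210000 km/s
Propagation delay = 6013 / 210000 = 0.0286 s = 28.6333 ms
Processing delay = 4.8 ms
Total one-way latency = 33.4333 ms


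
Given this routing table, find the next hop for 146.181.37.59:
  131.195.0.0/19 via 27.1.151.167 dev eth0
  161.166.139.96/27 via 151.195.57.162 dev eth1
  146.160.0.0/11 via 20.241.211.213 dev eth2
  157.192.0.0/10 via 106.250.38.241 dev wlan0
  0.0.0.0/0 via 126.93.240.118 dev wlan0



Longest prefix match for 146.181.37.59:
  /19 131.195.0.0: no
  /27 161.166.139.96: no
  /11 146.160.0.0: MATCH
  /10 157.192.0.0: no
  /0 0.0.0.0: MATCH
Selected: next-hop 20.241.211.213 via eth2 (matched /11)


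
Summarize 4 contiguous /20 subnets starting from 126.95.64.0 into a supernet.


Original prefix: /20
Number of subnets: 4 = 2^2
New prefix = 20 - 2 = 18
Supernet: 126.95.64.0/18


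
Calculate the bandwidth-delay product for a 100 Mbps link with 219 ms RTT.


BDP = bandwidth * RTT
= 100 Mbps * 219 ms
= 100 * 1e6 * 219 / 1000 bits
= 21900000 bits
= 2737500 bytes
= 2673.3398 KB
BDP = 21900000 bits (2737500 bytes)


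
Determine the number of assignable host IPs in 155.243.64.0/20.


Host bits = 32 - 20 = 12
Total addresses = 2^12 = 4096
Usable = total - 2 (network and broadcast)
Usable hosts: 4094


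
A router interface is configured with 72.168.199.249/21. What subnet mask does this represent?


/21 means 21 network bits, 11 host bits
Binary: 11111111111111111111100000000000
Mask: 255.255.248.0


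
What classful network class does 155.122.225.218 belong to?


First octet: 155
Binary: 10011011
10xxxxxx -> Class B (128-191)
Class B, default mask 255.255.0.0 (/16)


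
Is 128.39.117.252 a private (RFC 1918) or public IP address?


RFC 1918 private ranges:
  10.0.0.0/8 (10.0.0.0 - 10.255.255.255)
  172.16.0.0/12 (172.16.0.0 - 172.31.255.255)
  192.168.0.0/16 (192.168.0.0 - 192.168.255.255)
Public (not in any RFC 1918 range)


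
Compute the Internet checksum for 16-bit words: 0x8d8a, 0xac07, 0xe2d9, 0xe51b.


Sum all words (with carry folding):
+ 0x8d8a = 0x8d8a
+ 0xac07 = 0x3992
+ 0xe2d9 = 0x1c6c
+ 0xe51b = 0x0188
One's complement: ~0x0188
Checksum = 0xfe77


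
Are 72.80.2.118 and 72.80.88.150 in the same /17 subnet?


Mask: 255.255.128.0
72.80.2.118 AND mask = 72.80.0.0
72.80.88.150 AND mask = 72.80.0.0
Yes, same subnet (72.80.0.0)


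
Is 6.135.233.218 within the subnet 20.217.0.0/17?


Subnet network: 20.217.0.0
Test IP AND mask: 6.135.128.0
No, 6.135.233.218 is not in 20.217.0.0/17


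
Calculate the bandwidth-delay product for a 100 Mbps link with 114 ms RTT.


BDP = bandwidth * RTT
= 100 Mbps * 114 ms
= 100 * 1e6 * 114 / 1000 bits
= 11400000 bits
= 1425000 bytes
= 1391.6016 KB
BDP = 11400000 bits (1425000 bytes)


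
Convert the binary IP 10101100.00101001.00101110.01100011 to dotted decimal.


10101100 = 172
00101001 = 41
00101110 = 46
01100011 = 99
IP: 172.41.46.99


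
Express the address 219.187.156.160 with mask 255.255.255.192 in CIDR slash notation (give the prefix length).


Binary: 11111111.11111111.11111111.11000000
Count leading 1s
Prefix: /26


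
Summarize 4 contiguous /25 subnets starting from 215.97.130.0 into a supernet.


Original prefix: /25
Number of subnets: 4 = 2^2
New prefix = 25 - 2 = 23
Supernet: 215.97.130.0/23


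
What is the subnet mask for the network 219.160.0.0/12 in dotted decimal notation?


/12 means 12 network bits, 20 host bits
Binary: 11111111111100000000000000000000
Mask: 255.240.0.0


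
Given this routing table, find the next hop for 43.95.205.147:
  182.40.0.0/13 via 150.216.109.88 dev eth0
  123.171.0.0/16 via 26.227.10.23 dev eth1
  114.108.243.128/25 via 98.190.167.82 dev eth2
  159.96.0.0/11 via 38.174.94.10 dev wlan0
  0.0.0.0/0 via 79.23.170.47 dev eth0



Longest prefix match for 43.95.205.147:
  /13 182.40.0.0: no
  /16 123.171.0.0: no
  /25 114.108.243.128: no
  /11 159.96.0.0: no
  /0 0.0.0.0: MATCH
Selected: next-hop 79.23.170.47 via eth0 (matched /0)


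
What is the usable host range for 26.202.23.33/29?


Network: 26.202.23.32
Broadcast: 26.202.23.39
First usable = network + 1
Last usable = broadcast - 1
Range: 26.202.23.33 to 26.202.23.38


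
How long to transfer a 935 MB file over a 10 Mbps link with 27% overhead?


Effective throughput = 10 * (1 - 27/100) = 7.3 Mbps
File size in Mb = 935 * 8 = 7480 Mb
Time = 7480 / 7.3
Time = 1024.6575 seconds


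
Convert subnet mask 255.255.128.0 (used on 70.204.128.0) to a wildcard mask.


Subnet mask: 255.255.128.0
Wildcard = 255.255.255.255 - subnet mask
255 - 255 = 0
255 - 255 = 0
255 - 128 = 127
255 - 0 = 255
Wildcard: 0.0.127.255


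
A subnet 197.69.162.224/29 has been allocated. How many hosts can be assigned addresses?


Host bits = 32 - 29 = 3
Total addresses = 2^3 = 8
Usable = total - 2 (network and broadcast)
Usable hosts: 6


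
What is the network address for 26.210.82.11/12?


IP:   00011010.11010010.01010010.00001011
Mask: 11111111.11110000.00000000.00000000
AND operation:
Net:  00011010.11010000.00000000.00000000
Network: 26.208.0.0/12


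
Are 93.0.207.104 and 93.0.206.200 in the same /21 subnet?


Mask: 255.255.248.0
93.0.207.104 AND mask = 93.0.200.0
93.0.206.200 AND mask = 93.0.200.0
Yes, same subnet (93.0.200.0)


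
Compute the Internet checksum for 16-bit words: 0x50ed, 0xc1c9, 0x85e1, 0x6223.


Sum all words (with carry folding):
+ 0x50ed = 0x50ed
+ 0xc1c9 = 0x12b7
+ 0x85e1 = 0x9898
+ 0x6223 = 0xfabb
One's complement: ~0xfabb
Checksum = 0x0544


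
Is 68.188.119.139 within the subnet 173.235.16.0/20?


Subnet network: 173.235.16.0
Test IP AND mask: 68.188.112.0
No, 68.188.119.139 is not in 173.235.16.0/20


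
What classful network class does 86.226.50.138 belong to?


First octet: 86
Binary: 01010110
0xxxxxxx -> Class A (1-126)
Class A, default mask 255.0.0.0 (/8)


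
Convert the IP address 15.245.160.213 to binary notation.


15 = 00001111
245 = 11110101
160 = 10100000
213 = 11010101
Binary: 00001111.11110101.10100000.11010101


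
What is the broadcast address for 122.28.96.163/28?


Network: 122.28.96.160/28
Host bits = 4
Set all host bits to 1:
Broadcast: 122.28.96.175


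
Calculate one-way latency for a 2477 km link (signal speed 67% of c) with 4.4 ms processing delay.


Speed = 0.67 * 3e5 km/s = 201000 km/s
Propagation delay = 2477 / 201000 = 0.0123 s = 12.3234 ms
Processing delay = 4.4 ms
Total one-way latency = 16.7234 ms


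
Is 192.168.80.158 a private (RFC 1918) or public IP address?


RFC 1918 private ranges:
  10.0.0.0/8 (10.0.0.0 - 10.255.255.255)
  172.16.0.0/12 (172.16.0.0 - 172.31.255.255)
  192.168.0.0/16 (192.168.0.0 - 192.168.255.255)
Private (in 192.168.0.0/16)


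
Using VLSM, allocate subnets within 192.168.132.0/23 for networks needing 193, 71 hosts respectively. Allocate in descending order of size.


193 hosts -> /24 (254 usable): 192.168.132.0/24
71 hosts -> /25 (126 usable): 192.168.133.0/25
Allocation: 192.168.132.0/24 (193 hosts, 254 usable); 192.168.133.0/25 (71 hosts, 126 usable)


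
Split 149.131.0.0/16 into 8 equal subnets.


New prefix = 16 + 3 = 19
Each subnet has 8192 addresses
  149.131.0.0/19
  149.131.32.0/19
  149.131.64.0/19
  149.131.96.0/19
  149.131.128.0/19
  149.131.160.0/19
  149.131.192.0/19
  149.131.224.0/19
Subnets: 149.131.0.0/19, 149.131.32.0/19, 149.131.64.0/19, 149.131.96.0/19, 149.131.128.0/19, 149.131.160.0/19, 149.131.192.0/19, 149.131.224.0/19


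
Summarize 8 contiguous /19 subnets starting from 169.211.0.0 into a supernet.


Original prefix: /19
Number of subnets: 8 = 2^3
New prefix = 19 - 3 = 16
Supernet: 169.211.0.0/16


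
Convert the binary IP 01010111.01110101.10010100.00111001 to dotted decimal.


01010111 = 87
01110101 = 117
10010100 = 148
00111001 = 57
IP: 87.117.148.57


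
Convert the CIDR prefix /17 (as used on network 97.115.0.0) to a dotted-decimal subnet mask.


/17 means 17 network bits, 15 host bits
Binary: 11111111111111111000000000000000
Mask: 255.255.128.0


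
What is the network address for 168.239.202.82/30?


IP:   10101000.11101111.11001010.01010010
Mask: 11111111.11111111.11111111.11111100
AND operation:
Net:  10101000.11101111.11001010.01010000
Network: 168.239.202.80/30


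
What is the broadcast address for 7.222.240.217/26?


Network: 7.222.240.192/26
Host bits = 6
Set all host bits to 1:
Broadcast: 7.222.240.255


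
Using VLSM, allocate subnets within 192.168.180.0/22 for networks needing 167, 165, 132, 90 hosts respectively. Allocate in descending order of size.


167 hosts -> /24 (254 usable): 192.168.180.0/24
165 hosts -> /24 (254 usable): 192.168.181.0/24
132 hosts -> /24 (254 usable): 192.168.182.0/24
90 hosts -> /25 (126 usable): 192.168.183.0/25
Allocation: 192.168.180.0/24 (167 hosts, 254 usable); 192.168.181.0/24 (165 hosts, 254 usable); 192.168.182.0/24 (132 hosts, 254 usable); 192.168.183.0/25 (90 hosts, 126 usable)


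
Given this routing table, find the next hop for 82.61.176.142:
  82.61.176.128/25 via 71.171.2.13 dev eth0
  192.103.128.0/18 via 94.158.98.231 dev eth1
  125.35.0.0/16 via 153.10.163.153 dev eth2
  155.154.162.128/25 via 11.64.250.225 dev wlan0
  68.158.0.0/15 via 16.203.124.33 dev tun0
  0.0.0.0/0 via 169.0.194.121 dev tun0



Longest prefix match for 82.61.176.142:
  /25 82.61.176.128: MATCH
  /18 192.103.128.0: no
  /16 125.35.0.0: no
  /25 155.154.162.128: no
  /15 68.158.0.0: no
  /0 0.0.0.0: MATCH
Selected: next-hop 71.171.2.13 via eth0 (matched /25)


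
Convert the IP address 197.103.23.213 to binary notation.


197 = 11000101
103 = 01100111
23 = 00010111
213 = 11010101
Binary: 11000101.01100111.00010111.11010101


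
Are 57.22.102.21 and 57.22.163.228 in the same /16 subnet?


Mask: 255.255.0.0
57.22.102.21 AND mask = 57.22.0.0
57.22.163.228 AND mask = 57.22.0.0
Yes, same subnet (57.22.0.0)


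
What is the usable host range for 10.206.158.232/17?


Network: 10.206.128.0
Broadcast: 10.206.255.255
First usable = network + 1
Last usable = broadcast - 1
Range: 10.206.128.1 to 10.206.255.254


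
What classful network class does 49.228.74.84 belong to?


First octet: 49
Binary: 00110001
0xxxxxxx -> Class A (1-126)
Class A, default mask 255.0.0.0 (/8)


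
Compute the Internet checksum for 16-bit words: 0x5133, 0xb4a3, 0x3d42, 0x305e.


Sum all words (with carry folding):
+ 0x5133 = 0x5133
+ 0xb4a3 = 0x05d7
+ 0x3d42 = 0x4319
+ 0x305e = 0x7377
One's complement: ~0x7377
Checksum = 0x8c88


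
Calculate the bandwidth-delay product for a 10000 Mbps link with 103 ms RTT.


BDP = bandwidth * RTT
= 10000 Mbps * 103 ms
= 10000 * 1e6 * 103 / 1000 bits
= 1030000000 bits
= 128750000 bytes
= 125732.4219 KB
BDP = 1030000000 bits (128750000 bytes)


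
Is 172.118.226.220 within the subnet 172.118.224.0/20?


Subnet network: 172.118.224.0
Test IP AND mask: 172.118.224.0
Yes, 172.118.226.220 is in 172.118.224.0/20


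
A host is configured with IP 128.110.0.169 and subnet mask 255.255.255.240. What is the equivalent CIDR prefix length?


Binary: 11111111.11111111.11111111.11110000
Count leading 1s
Prefix: /28


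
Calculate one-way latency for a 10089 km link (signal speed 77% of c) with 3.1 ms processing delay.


Speed = 0.77 * 3e5 km/s = 231000 km/s
Propagation delay = 10089 / 231000 = 0.0437 s = 43.6753 ms
Processing delay = 3.1 ms
Total one-way latency = 46.7753 ms


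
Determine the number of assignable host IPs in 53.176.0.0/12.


Host bits = 32 - 12 = 20
Total addresses = 2^20 = 1048576
Usable = total - 2 (network and broadcast)
Usable hosts: 1048574


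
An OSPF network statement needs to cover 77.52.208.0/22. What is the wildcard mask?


Subnet mask: 255.255.252.0
Wildcard = 255.255.255.255 - subnet mask
255 - 255 = 0
255 - 255 = 0
255 - 252 = 3
255 - 0 = 255
Wildcard: 0.0.3.255


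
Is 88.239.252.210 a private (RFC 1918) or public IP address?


RFC 1918 private ranges:
  10.0.0.0/8 (10.0.0.0 - 10.255.255.255)
  172.16.0.0/12 (172.16.0.0 - 172.31.255.255)
  192.168.0.0/16 (192.168.0.0 - 192.168.255.255)
Public (not in any RFC 1918 range)


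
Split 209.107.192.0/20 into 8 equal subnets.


New prefix = 20 + 3 = 23
Each subnet has 512 addresses
  209.107.192.0/23
  209.107.194.0/23
  209.107.196.0/23
  209.107.198.0/23
  209.107.200.0/23
  209.107.202.0/23
  209.107.204.0/23
  209.107.206.0/23
Subnets: 209.107.192.0/23, 209.107.194.0/23, 209.107.196.0/23, 209.107.198.0/23, 209.107.200.0/23, 209.107.202.0/23, 209.107.204.0/23, 209.107.206.0/23


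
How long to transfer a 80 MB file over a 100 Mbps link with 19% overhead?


Effective throughput = 100 * (1 - 19/100) = 81 Mbps
File size in Mb = 80 * 8 = 640 Mb
Time = 640 / 81
Time = 7.9012 seconds


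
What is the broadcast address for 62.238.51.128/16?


Network: 62.238.0.0/16
Host bits = 16
Set all host bits to 1:
Broadcast: 62.238.255.255


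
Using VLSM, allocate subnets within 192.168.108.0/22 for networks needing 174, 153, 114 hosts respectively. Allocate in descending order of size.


174 hosts -> /24 (254 usable): 192.168.108.0/24
153 hosts -> /24 (254 usable): 192.168.109.0/24
114 hosts -> /25 (126 usable): 192.168.110.0/25
Allocation: 192.168.108.0/24 (174 hosts, 254 usable); 192.168.109.0/24 (153 hosts, 254 usable); 192.168.110.0/25 (114 hosts, 126 usable)


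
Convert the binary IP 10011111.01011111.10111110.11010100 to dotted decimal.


10011111 = 159
01011111 = 95
10111110 = 190
11010100 = 212
IP: 159.95.190.212


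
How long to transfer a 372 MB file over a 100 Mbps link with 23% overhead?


Effective throughput = 100 * (1 - 23/100) = 77 Mbps
File size in Mb = 372 * 8 = 2976 Mb
Time = 2976 / 77
Time = 38.6494 seconds


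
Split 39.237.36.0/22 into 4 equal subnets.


New prefix = 22 + 2 = 24
Each subnet has 256 addresses
  39.237.36.0/24
  39.237.37.0/24
  39.237.38.0/24
  39.237.39.0/24
Subnets: 39.237.36.0/24, 39.237.37.0/24, 39.237.38.0/24, 39.237.39.0/24


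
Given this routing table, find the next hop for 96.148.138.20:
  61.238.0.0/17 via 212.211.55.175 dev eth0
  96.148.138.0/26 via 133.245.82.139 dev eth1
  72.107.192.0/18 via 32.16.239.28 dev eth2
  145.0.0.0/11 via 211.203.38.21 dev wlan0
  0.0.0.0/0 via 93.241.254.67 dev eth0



Longest prefix match for 96.148.138.20:
  /17 61.238.0.0: no
  /26 96.148.138.0: MATCH
  /18 72.107.192.0: no
  /11 145.0.0.0: no
  /0 0.0.0.0: MATCH
Selected: next-hop 133.245.82.139 via eth1 (matched /26)


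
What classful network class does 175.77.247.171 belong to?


First octet: 175
Binary: 10101111
10xxxxxx -> Class B (128-191)
Class B, default mask 255.255.0.0 (/16)


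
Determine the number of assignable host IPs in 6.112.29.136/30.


Host bits = 32 - 30 = 2
Total addresses = 2^2 = 4
Usable = total - 2 (network and broadcast)
Usable hosts: 2


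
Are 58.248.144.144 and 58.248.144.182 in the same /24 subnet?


Mask: 255.255.255.0
58.248.144.144 AND mask = 58.248.144.0
58.248.144.182 AND mask = 58.248.144.0
Yes, same subnet (58.248.144.0)


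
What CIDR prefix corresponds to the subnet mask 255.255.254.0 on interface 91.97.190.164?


Binary: 11111111.11111111.11111110.00000000
Count leading 1s
Prefix: /23


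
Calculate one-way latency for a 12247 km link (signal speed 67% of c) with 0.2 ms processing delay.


Speed = 0.67 * 3e5 km/s = 201000 km/s
Propagation delay = 12247 / 201000 = 0.0609 s = 60.9303 ms
Processing delay = 0.2 ms
Total one-way latency = 61.1303 ms


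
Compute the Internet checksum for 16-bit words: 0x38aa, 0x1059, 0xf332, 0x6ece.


Sum all words (with carry folding):
+ 0x38aa = 0x38aa
+ 0x1059 = 0x4903
+ 0xf332 = 0x3c36
+ 0x6ece = 0xab04
One's complement: ~0xab04
Checksum = 0x54fb


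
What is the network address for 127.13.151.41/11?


IP:   01111111.00001101.10010111.00101001
Mask: 11111111.11100000.00000000.00000000
AND operation:
Net:  01111111.00000000.00000000.00000000
Network: 127.0.0.0/11


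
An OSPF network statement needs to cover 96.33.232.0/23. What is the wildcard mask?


Subnet mask: 255.255.254.0
Wildcard = 255.255.255.255 - subnet mask
255 - 255 = 0
255 - 255 = 0
255 - 254 = 1
255 - 0 = 255
Wildcard: 0.0.1.255


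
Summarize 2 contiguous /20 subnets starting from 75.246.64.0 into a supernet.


Original prefix: /20
Number of subnets: 2 = 2^1
New prefix = 20 - 1 = 19
Supernet: 75.246.64.0/19


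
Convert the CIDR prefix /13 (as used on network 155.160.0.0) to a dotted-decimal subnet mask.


/13 means 13 network bits, 19 host bits
Binary: 11111111111110000000000000000000
Mask: 255.248.0.0


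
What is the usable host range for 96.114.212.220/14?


Network: 96.112.0.0
Broadcast: 96.115.255.255
First usable = network + 1
Last usable = broadcast - 1
Range: 96.112.0.1 to 96.115.255.254


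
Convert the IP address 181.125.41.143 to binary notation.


181 = 10110101
125 = 01111101
41 = 00101001
143 = 10001111
Binary: 10110101.01111101.00101001.10001111


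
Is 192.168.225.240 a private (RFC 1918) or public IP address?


RFC 1918 private ranges:
  10.0.0.0/8 (10.0.0.0 - 10.255.255.255)
  172.16.0.0/12 (172.16.0.0 - 172.31.255.255)
  192.168.0.0/16 (192.168.0.0 - 192.168.255.255)
Private (in 192.168.0.0/16)


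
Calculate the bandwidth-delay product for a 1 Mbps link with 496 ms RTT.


BDP = bandwidth * RTT
= 1 Mbps * 496 ms
= 1 * 1e6 * 496 / 1000 bits
= 496000 bits
= 62000 bytes
= 60.5469 KB
BDP = 496000 bits (62000 bytes)


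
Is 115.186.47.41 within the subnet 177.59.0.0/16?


Subnet network: 177.59.0.0
Test IP AND mask: 115.186.0.0
No, 115.186.47.41 is not in 177.59.0.0/16


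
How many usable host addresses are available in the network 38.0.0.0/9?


Host bits = 32 - 9 = 23
Total addresses = 2^23 = 8388608
Usable = total - 2 (network and broadcast)
Usable hosts: 8388606


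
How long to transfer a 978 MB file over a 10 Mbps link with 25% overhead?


Effective throughput = 10 * (1 - 25/100) = 7.5 Mbps
File size in Mb = 978 * 8 = 7824 Mb
Time = 7824 / 7.5
Time = 1043.2 seconds


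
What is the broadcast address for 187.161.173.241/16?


Network: 187.161.0.0/16
Host bits = 16
Set all host bits to 1:
Broadcast: 187.161.255.255


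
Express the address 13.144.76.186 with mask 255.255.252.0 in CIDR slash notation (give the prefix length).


Binary: 11111111.11111111.11111100.00000000
Count leading 1s
Prefix: /22


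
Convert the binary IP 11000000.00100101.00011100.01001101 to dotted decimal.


11000000 = 192
00100101 = 37
00011100 = 28
01001101 = 77
IP: 192.37.28.77


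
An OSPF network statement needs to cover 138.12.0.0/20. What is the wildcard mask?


Subnet mask: 255.255.240.0
Wildcard = 255.255.255.255 - subnet mask
255 - 255 = 0
255 - 255 = 0
255 - 240 = 15
255 - 0 = 255
Wildcard: 0.0.15.255


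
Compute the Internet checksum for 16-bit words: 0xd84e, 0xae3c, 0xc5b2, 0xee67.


Sum all words (with carry folding):
+ 0xd84e = 0xd84e
+ 0xae3c = 0x868b
+ 0xc5b2 = 0x4c3e
+ 0xee67 = 0x3aa6
One's complement: ~0x3aa6
Checksum = 0xc559


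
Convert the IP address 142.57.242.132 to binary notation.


142 = 10001110
57 = 00111001
242 = 11110010
132 = 10000100
Binary: 10001110.00111001.11110010.10000100


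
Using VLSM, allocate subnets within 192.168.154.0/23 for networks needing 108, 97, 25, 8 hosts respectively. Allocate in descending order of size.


108 hosts -> /25 (126 usable): 192.168.154.0/25
97 hosts -> /25 (126 usable): 192.168.154.128/25
25 hosts -> /27 (30 usable): 192.168.155.0/27
8 hosts -> /28 (14 usable): 192.168.155.32/28
Allocation: 192.168.154.0/25 (108 hosts, 126 usable); 192.168.154.128/25 (97 hosts, 126 usable); 192.168.155.0/27 (25 hosts, 30 usable); 192.168.155.32/28 (8 hosts, 14 usable)


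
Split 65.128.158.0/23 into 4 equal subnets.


New prefix = 23 + 2 = 25
Each subnet has 128 addresses
  65.128.158.0/25
  65.128.158.128/25
  65.128.159.0/25
  65.128.159.128/25
Subnets: 65.128.158.0/25, 65.128.158.128/25, 65.128.159.0/25, 65.128.159.128/25


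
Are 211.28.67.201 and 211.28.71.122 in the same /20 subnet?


Mask: 255.255.240.0
211.28.67.201 AND mask = 211.28.64.0
211.28.71.122 AND mask = 211.28.64.0
Yes, same subnet (211.28.64.0)


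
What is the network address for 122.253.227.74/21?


IP:   01111010.11111101.11100011.01001010
Mask: 11111111.11111111.11111000.00000000
AND operation:
Net:  01111010.11111101.11100000.00000000
Network: 122.253.224.0/21


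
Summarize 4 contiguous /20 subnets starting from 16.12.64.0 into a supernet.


Original prefix: /20
Number of subnets: 4 = 2^2
New prefix = 20 - 2 = 18
Supernet: 16.12.64.0/18


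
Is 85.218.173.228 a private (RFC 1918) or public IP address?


RFC 1918 private ranges:
  10.0.0.0/8 (10.0.0.0 - 10.255.255.255)
  172.16.0.0/12 (172.16.0.0 - 172.31.255.255)
  192.168.0.0/16 (192.168.0.0 - 192.168.255.255)
Public (not in any RFC 1918 range)


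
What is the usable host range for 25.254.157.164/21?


Network: 25.254.152.0
Broadcast: 25.254.159.255
First usable = network + 1
Last usable = broadcast - 1
Range: 25.254.152.1 to 25.254.159.254


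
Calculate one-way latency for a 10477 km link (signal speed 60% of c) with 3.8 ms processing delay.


Speed = 0.6 * 3e5 km/s = 180000 km/s
Propagation delay = 10477 / 180000 = 0.0582 s = 58.2056 ms
Processing delay = 3.8 ms
Total one-way latency = 62.0056 ms


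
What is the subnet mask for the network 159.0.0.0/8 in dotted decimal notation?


/8 means 8 network bits, 24 host bits
Binary: 11111111000000000000000000000000
Mask: 255.0.0.0


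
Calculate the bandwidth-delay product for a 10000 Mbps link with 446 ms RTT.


BDP = bandwidth * RTT
= 10000 Mbps * 446 ms
= 10000 * 1e6 * 446 / 1000 bits
= 4460000000 bits
= 557500000 bytes
= 544433.5938 KB
BDP = 4460000000 bits (557500000 bytes)


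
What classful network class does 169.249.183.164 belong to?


First octet: 169
Binary: 10101001
10xxxxxx -> Class B (128-191)
Class B, default mask 255.255.0.0 (/16)


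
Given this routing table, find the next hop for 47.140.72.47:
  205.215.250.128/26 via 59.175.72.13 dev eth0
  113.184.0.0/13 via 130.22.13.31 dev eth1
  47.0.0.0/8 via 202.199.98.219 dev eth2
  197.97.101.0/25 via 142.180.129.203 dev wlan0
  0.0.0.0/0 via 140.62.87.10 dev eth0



Longest prefix match for 47.140.72.47:
  /26 205.215.250.128: no
  /13 113.184.0.0: no
  /8 47.0.0.0: MATCH
  /25 197.97.101.0: no
  /0 0.0.0.0: MATCH
Selected: next-hop 202.199.98.219 via eth2 (matched /8)


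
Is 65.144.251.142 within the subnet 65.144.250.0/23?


Subnet network: 65.144.250.0
Test IP AND mask: 65.144.250.0
Yes, 65.144.251.142 is in 65.144.250.0/23


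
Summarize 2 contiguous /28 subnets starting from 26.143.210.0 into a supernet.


Original prefix: /28
Number of subnets: 2 = 2^1
New prefix = 28 - 1 = 27
Supernet: 26.143.210.0/27


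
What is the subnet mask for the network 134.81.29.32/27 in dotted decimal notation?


/27 means 27 network bits, 5 host bits
Binary: 11111111111111111111111111100000
Mask: 255.255.255.224


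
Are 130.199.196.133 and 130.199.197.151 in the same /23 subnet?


Mask: 255.255.254.0
130.199.196.133 AND mask = 130.199.196.0
130.199.197.151 AND mask = 130.199.196.0
Yes, same subnet (130.199.196.0)


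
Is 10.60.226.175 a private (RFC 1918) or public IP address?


RFC 1918 private ranges:
  10.0.0.0/8 (10.0.0.0 - 10.255.255.255)
  172.16.0.0/12 (172.16.0.0 - 172.31.255.255)
  192.168.0.0/16 (192.168.0.0 - 192.168.255.255)
Private (in 10.0.0.0/8)


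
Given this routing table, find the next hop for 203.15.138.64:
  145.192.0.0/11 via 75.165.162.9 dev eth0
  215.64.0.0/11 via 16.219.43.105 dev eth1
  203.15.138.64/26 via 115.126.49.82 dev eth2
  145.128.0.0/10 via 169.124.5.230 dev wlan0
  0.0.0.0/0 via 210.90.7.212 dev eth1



Longest prefix match for 203.15.138.64:
  /11 145.192.0.0: no
  /11 215.64.0.0: no
  /26 203.15.138.64: MATCH
  /10 145.128.0.0: no
  /0 0.0.0.0: MATCH
Selected: next-hop 115.126.49.82 via eth2 (matched /26)


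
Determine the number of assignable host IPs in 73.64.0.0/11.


Host bits = 32 - 11 = 21
Total addresses = 2^21 = 2097152
Usable = total - 2 (network and broadcast)
Usable hosts: 2097150


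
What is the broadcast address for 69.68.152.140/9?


Network: 69.0.0.0/9
Host bits = 23
Set all host bits to 1:
Broadcast: 69.127.255.255


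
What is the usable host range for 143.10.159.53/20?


Network: 143.10.144.0
Broadcast: 143.10.159.255
First usable = network + 1
Last usable = broadcast - 1
Range: 143.10.144.1 to 143.10.159.254


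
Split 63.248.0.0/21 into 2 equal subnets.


New prefix = 21 + 1 = 22
Each subnet has 1024 addresses
  63.248.0.0/22
  63.248.4.0/22
Subnets: 63.248.0.0/22, 63.248.4.0/22


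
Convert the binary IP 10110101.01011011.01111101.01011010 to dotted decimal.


10110101 = 181
01011011 = 91
01111101 = 125
01011010 = 90
IP: 181.91.125.90


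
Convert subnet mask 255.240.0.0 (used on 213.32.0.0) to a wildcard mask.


Subnet mask: 255.240.0.0
Wildcard = 255.255.255.255 - subnet mask
255 - 255 = 0
255 - 240 = 15
255 - 0 = 255
255 - 0 = 255
Wildcard: 0.15.255.255


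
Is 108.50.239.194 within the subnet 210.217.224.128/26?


Subnet network: 210.217.224.128
Test IP AND mask: 108.50.239.192
No, 108.50.239.194 is not in 210.217.224.128/26


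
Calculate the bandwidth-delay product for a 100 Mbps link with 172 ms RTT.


BDP = bandwidth * RTT
= 100 Mbps * 172 ms
= 100 * 1e6 * 172 / 1000 bits
= 17200000 bits
= 2150000 bytes
= 2099.6094 KB
BDP = 17200000 bits (2150000 bytes)
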